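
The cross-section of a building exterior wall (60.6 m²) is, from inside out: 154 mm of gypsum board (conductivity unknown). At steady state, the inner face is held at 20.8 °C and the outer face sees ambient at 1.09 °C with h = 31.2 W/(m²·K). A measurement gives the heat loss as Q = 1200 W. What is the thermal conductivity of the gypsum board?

k = 0.160 W/m·K

ΣR = ΔT/Q = |20.8 − 1.09|/1200 = 0.01643 K/W
Known resistances:
  R_conv,out = 1/(hA) = 1/(31.2·60.6) = 5.289×10^-4 K/W
R_gypsum board = ΣR − ΣR_known = 0.01643 − 5.289×10^-4 = 0.01590 K/W
L/(kA) = 0.01590 ⇒ k = 0.154/(0.01590·60.6) = 0.160 W/m·K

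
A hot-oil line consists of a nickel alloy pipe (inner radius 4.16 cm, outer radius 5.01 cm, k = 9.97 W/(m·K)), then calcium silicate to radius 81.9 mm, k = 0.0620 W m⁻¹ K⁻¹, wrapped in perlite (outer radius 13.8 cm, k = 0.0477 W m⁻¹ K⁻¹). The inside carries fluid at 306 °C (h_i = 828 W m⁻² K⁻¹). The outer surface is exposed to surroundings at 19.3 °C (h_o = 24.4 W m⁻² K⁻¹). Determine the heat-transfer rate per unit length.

Q' = 93.8 W/m

Series thermal resistances, inner to outer:
  R'_conv,in = 1/(2πr h) = 1/(2π·0.0416·828) = 0.004621 m·K/W
  R'_nickel alloy = ln(0.0501/0.0416)/(2πk) = 0.1859/(2π·9.97) = 0.002968 m·K/W
  R'_calcium silicate = ln(0.0819/0.0501)/(2πk) = 0.4915/(2π·0.0620) = 1.262 m·K/W
  R'_perlite = ln(0.138/0.0819)/(2πk) = 0.5218/(2π·0.0477) = 1.741 m·K/W
  R'_conv,out = 1/(2πr h) = 1/(2π·0.138·24.4) = 0.04727 m·K/W
ΣR = 0.004621 + 0.002968 + 1.262 + 1.741 + 0.04727 = 3.058 m·K/W
Q' = ΔT/ΣR = (306 °C − 19.3 °C)/3.058 = 93.8 W/m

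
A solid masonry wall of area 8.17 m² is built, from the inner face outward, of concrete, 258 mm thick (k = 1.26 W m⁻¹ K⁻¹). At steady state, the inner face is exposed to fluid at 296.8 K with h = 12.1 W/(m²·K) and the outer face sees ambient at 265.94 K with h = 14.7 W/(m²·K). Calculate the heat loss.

Q = 709 W

Resistance network (inner→outer):
  R_conv,in = 1/(hA) = 1/(12.1·8.17) = 0.01012 K/W
  R_concrete = L/(kA) = 0.258/(1.26·8.17) = 0.02506 K/W
  R_conv,out = 1/(hA) = 1/(14.7·8.17) = 0.008326 K/W
ΣR = 0.01012 + 0.02506 + 0.008326 = 0.04351 K/W
Q = ΔT/ΣR = (296.8 K − 265.94 K)/0.04351 = 709 W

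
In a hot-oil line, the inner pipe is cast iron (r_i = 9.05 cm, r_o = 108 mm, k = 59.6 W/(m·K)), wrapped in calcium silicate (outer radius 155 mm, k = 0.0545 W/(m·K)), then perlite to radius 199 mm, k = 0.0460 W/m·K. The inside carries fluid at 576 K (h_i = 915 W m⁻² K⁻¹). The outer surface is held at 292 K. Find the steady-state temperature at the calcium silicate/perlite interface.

T = 420 K

Resistance network (inner→outer):
  R'_conv,in = 1/(2πr h) = 1/(2π·0.0905·915) = 0.001922 m·K/W
  R'_cast iron = ln(0.108/0.0905)/(2πk) = 0.1768/(2π·59.6) = 4.721×10^-4 m·K/W
  R'_calcium silicate = ln(0.155/0.108)/(2πk) = 0.3613/(2π·0.0545) = 1.055 m·K/W
  R'_perlite = ln(0.199/0.155)/(2πk) = 0.2499/(2π·0.0460) = 0.8646 m·K/W
ΣR = 0.001922 + 4.721×10^-4 + 1.055 + 0.8646 = 1.922 m·K/W
Q' = ΔT/ΣR = (576 K − 292 K)/1.922 = 147.8 W/m
From the inner boundary to the calcium silicate/perlite interface, ΣR_partial = 1.057 m·K/W.
T_interface = T_in − Q'·ΣR_partial = 576 K − (147.8)(1.057) = 420 K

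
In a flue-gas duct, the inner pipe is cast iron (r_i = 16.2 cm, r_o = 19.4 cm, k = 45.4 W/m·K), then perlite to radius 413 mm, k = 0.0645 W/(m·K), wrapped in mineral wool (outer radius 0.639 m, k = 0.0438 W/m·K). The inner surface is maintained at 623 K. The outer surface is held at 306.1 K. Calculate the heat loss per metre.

Series thermal resistances, inner to outer:
  R'_cast iron = ln(0.194/0.162)/(2πk) = 0.1803/(2π·45.4) = 6.319×10^-4 m·K/W
  R'_perlite = ln(0.413/0.194)/(2πk) = 0.7556/(2π·0.0645) = 1.864 m·K/W
  R'_mineral wool = ln(0.639/0.413)/(2πk) = 0.4365/(2π·0.0438) = 1.586 m·K/W
ΣR = 6.319×10^-4 + 1.864 + 1.586 = 3.451 m·K/W
Q' = ΔT/ΣR = (623 K − 306.1 K)/3.451 = 91.8 W/m

Q' = 91.8 W/m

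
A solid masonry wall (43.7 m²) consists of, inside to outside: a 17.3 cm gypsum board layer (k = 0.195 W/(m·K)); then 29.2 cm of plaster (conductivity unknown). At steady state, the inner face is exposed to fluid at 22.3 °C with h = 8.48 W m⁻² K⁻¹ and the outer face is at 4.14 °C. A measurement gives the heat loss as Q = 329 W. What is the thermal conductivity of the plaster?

ΣR = ΔT/Q = |22.3 − 4.14|/329 = 0.05520 K/W
Known resistances:
  R_conv,in = 1/(hA) = 1/(8.48·43.7) = 0.002699 K/W
  R_gypsum board = L/(kA) = 0.173/(0.195·43.7) = 0.02030 K/W
R_plaster = ΣR − ΣR_known = 0.05520 − 0.02300 = 0.03220 K/W
L/(kA) = 0.03220 ⇒ k = 0.292/(0.03220·43.7) = 0.208 W/m·K

k = 0.208 W/m·K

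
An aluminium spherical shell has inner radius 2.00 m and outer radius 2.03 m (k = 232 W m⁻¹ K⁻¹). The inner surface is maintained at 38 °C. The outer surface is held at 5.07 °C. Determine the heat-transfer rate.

Q = 13000 kW

Q = 4πk·ΔT/(1/r₁ − 1/r₂) = 4π × 232 × 32.93 / (1/2.00 − 1/2.03) = 1.30×10^7 W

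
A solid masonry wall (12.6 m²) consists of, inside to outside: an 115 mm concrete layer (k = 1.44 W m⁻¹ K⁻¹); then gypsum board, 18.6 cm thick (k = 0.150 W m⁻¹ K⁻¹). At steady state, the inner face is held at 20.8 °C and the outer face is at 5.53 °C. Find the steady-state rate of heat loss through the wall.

Q = 146 W

Resistance network (inner→outer):
  R_concrete = L/(kA) = 0.115/(1.44·12.6) = 0.006338 K/W
  R_gypsum board = L/(kA) = 0.186/(0.150·12.6) = 0.09841 K/W
ΣR = 0.006338 + 0.09841 = 0.1047 K/W
Q = ΔT/ΣR = (20.8 °C − 5.53 °C)/0.1047 = 146 W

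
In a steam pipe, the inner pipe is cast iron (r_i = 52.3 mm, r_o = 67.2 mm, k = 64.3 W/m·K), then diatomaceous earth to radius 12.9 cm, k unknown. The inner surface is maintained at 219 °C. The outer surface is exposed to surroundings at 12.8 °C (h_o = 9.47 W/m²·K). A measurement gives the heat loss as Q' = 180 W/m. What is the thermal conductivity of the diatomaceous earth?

k = 0.102 W/m·K

ΣR = ΔT/Q' = |219 − 12.8|/180 = 1.146 m·K/W
Known resistances:
  R'_cast iron = ln(0.0672/0.0523)/(2πk) = 0.2507/(2π·64.3) = 6.205×10^-4 m·K/W
  R'_conv,out = 1/(2πr h) = 1/(2π·0.129·9.47) = 0.1303 m·K/W
R_diatomaceous earth = ΣR − ΣR_known = 1.146 − 0.1309 = 1.015 m·K/W
ln(r₂/r₁)/(2πk) = 1.015 ⇒ k = 0.6521/(2π·1.015) = 0.102 W/m·K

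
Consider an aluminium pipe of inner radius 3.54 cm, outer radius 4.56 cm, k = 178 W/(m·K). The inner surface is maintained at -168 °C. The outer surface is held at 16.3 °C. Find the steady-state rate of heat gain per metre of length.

Q' = 2πk·ΔT/ln(r₂/r₁) = 2π × 178 × 184.3 / ln(0.0456/0.0354) = 8.14×10^5 W/m

Q' = 8.14×10^5 W/m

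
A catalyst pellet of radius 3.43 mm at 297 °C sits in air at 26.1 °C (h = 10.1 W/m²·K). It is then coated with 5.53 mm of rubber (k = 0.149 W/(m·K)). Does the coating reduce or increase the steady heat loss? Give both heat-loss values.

increases: 0.405 → 1.39 W

Critical radius for a sphere: r_cr = 2k/h = 0.0295 m = 2.95 cm.
Outer radius after coating: r₂ = 0.00343 + 0.00553 = 0.00896 m.
Since r₁ < r_cr and r₂ ≤ r_cr, the coating moves toward the maximum at r_cr — heat loss rises.
Bare: R = 1/(4πr₁²h) = 669.7 K/W; Q = 270.9/669.7 = 0.405 W.
Coated: R = R_cond + R_conv = 194.2 K/W; Q = 270.9/194.2 = 1.39 W.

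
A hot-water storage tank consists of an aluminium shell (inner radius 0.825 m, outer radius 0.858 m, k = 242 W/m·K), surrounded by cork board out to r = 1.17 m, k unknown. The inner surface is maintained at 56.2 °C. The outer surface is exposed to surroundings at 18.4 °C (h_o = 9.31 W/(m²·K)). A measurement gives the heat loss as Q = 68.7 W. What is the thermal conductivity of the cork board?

ΣR = ΔT/Q = |56.2 − 18.4|/68.7 = 0.5502 K/W
Known resistances:
  R_aluminium = (1/0.825 − 1/0.858)/(4πk) = 0.04662/(4π·242) = 1.533×10^-5 K/W
  R_conv,out = 1/(4πr²h) = 1/(4π·1.17²·9.31) = 0.006244 K/W
R_cork board = ΣR − ΣR_known = 0.5502 − 0.006259 = 0.5439 K/W
(1/r₁−1/r₂)/(4πk) = 0.5439 ⇒ k = 0.3108/(4π·0.5439) = 0.0455 W/m·K

k = 0.0455 W/m·K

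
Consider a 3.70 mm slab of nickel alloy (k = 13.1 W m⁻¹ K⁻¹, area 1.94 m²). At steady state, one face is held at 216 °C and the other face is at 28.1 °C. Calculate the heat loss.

Q = 1290 kW

Q = kA·ΔT/L = 13.1 × 1.94 × |216 °C − 28.1 °C| / 0.00370 = 1.29×10^6 W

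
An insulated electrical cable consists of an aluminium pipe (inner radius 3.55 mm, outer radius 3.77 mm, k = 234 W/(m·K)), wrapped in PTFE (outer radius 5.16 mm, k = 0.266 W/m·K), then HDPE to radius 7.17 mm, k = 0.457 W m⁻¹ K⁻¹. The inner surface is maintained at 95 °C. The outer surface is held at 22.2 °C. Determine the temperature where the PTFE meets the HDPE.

T = 49.8 °C

Resistance network (inner→outer):
  R'_aluminium = ln(0.00377/0.00355)/(2πk) = 0.06013/(2π·234) = 4.090×10^-5 m·K/W
  R'_PTFE = ln(0.00516/0.00377)/(2πk) = 0.3139/(2π·0.266) = 0.1878 m·K/W
  R'_HDPE = ln(0.00717/0.00516)/(2πk) = 0.3290/(2π·0.457) = 0.1146 m·K/W
ΣR = 4.090×10^-5 + 0.1878 + 0.1146 = 0.3024 m·K/W
Q' = ΔT/ΣR = (95 °C − 22.2 °C)/0.3024 = 240.7 W/m
From the inner boundary to the PTFE/HDPE interface, ΣR_partial = 0.1878 m·K/W.
T_interface = T_in − Q'·ΣR_partial = 95 °C − (240.7)(0.1878) = 49.8 °C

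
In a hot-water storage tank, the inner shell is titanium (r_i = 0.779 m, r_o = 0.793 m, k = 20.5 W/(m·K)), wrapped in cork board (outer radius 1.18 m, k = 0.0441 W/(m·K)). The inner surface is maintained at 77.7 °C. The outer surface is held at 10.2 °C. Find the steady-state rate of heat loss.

Q = 90.4 W

Series thermal resistances, inner to outer:
  R_titanium = (1/0.779 − 1/0.793)/(4πk) = 0.02266/(4π·20.5) = 8.797×10^-5 K/W
  R_cork board = (1/0.793 − 1/1.18)/(4πk) = 0.4136/(4π·0.0441) = 0.7463 K/W
ΣR = 8.797×10^-5 + 0.7463 = 0.7464 K/W
Q = ΔT/ΣR = (77.7 °C − 10.2 °C)/0.7464 = 90.4 W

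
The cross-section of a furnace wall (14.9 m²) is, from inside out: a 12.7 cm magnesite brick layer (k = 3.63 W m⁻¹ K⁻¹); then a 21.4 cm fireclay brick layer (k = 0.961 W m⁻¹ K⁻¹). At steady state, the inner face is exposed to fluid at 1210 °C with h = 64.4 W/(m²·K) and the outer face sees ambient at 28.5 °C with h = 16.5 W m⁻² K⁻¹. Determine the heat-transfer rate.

Q = 52700 W

Treat each layer as a resistance in series:
  R_conv,in = 1/(hA) = 1/(64.4·14.9) = 0.001042 K/W
  R_magnesite brick = L/(kA) = 0.127/(3.63·14.9) = 0.002348 K/W
  R_fireclay brick = L/(kA) = 0.214/(0.961·14.9) = 0.01495 K/W
  R_conv,out = 1/(hA) = 1/(16.5·14.9) = 0.004068 K/W
ΣR = 0.001042 + 0.002348 + 0.01495 + 0.004068 = 0.02241 K/W
Q = ΔT/ΣR = (1210 °C − 28.5 °C)/0.02241 = 52700 W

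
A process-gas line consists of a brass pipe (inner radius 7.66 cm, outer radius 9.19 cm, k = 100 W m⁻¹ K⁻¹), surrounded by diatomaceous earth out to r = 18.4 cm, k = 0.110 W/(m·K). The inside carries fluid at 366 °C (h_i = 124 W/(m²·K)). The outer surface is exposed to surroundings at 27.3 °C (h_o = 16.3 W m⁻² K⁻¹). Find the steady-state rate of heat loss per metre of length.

Q' = 315 W/m

Series thermal resistances, inner to outer:
  R'_conv,in = 1/(2πr h) = 1/(2π·0.0766·124) = 0.01676 m·K/W
  R'_brass = ln(0.0919/0.0766)/(2πk) = 0.1821/(2π·100) = 2.898×10^-4 m·K/W
  R'_diatomaceous earth = ln(0.184/0.0919)/(2πk) = 0.6942/(2π·0.110) = 1.004 m·K/W
  R'_conv,out = 1/(2πr h) = 1/(2π·0.184·16.3) = 0.05307 m·K/W
ΣR = 0.01676 + 2.898×10^-4 + 1.004 + 0.05307 = 1.074 m·K/W
Q' = ΔT/ΣR = (366 °C − 27.3 °C)/1.074 = 315 W/m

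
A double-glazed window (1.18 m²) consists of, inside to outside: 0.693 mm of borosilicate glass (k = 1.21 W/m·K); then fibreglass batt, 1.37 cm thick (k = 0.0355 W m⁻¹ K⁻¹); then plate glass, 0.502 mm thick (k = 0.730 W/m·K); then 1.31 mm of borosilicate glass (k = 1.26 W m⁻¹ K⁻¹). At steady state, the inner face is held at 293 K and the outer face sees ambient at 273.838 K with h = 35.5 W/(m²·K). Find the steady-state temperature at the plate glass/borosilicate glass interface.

Series thermal resistances, inner to outer:
  R_borosilicate glass = L/(kA) = 6.93×10^-4/(1.21·1.18) = 4.854×10^-4 K/W
  R_fibreglass batt = L/(kA) = 0.0137/(0.0355·1.18) = 0.3270 K/W
  R_plate glass = L/(kA) = 5.02×10^-4/(0.730·1.18) = 5.828×10^-4 K/W
  R_borosilicate glass = L/(kA) = 0.00131/(1.26·1.18) = 8.811×10^-4 K/W
  R_conv,out = 1/(hA) = 1/(35.5·1.18) = 0.02387 K/W
ΣR = 4.854×10^-4 + 0.3270 + 5.828×10^-4 + 8.811×10^-4 + 0.02387 = 0.3528 K/W
Q = ΔT/ΣR = (293 K − 273.838 K)/0.3528 = 54.31 W
From the inner boundary to the plate glass/borosilicate glass interface, ΣR_partial = 0.3281 K/W.
T_interface = T_in − Q·ΣR_partial = 293 K − (54.31)(0.3281) = 275.18 K

T = 275.18 K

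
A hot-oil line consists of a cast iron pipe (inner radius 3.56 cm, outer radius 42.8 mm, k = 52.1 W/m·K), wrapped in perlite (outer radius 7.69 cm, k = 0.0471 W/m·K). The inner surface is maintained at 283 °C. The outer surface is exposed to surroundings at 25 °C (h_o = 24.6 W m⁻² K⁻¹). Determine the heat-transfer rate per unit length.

Q' = 125 W/m

Resistance network (inner→outer):
  R'_cast iron = ln(0.0428/0.0356)/(2πk) = 0.1842/(2π·52.1) = 5.627×10^-4 m·K/W
  R'_perlite = ln(0.0769/0.0428)/(2πk) = 0.5860/(2π·0.0471) = 1.980 m·K/W
  R'_conv,out = 1/(2πr h) = 1/(2π·0.0769·24.6) = 0.08413 m·K/W
ΣR = 5.627×10^-4 + 1.980 + 0.08413 = 2.065 m·K/W
Q' = ΔT/ΣR = (283 °C − 25 °C)/2.065 = 125 W/m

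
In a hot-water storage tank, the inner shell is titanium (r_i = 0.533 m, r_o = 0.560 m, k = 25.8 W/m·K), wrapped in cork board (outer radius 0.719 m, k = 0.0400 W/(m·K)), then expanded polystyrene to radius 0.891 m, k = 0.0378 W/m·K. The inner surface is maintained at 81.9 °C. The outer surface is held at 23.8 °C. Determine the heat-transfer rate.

Q = 43.0 W

Series thermal resistances, inner to outer:
  R_titanium = (1/0.533 − 1/0.560)/(4πk) = 0.09046/(4π·25.8) = 2.790×10^-4 K/W
  R_cork board = (1/0.560 − 1/0.719)/(4πk) = 0.3949/(4π·0.0400) = 0.7856 K/W
  R_expanded polystyrene = (1/0.719 − 1/0.891)/(4πk) = 0.2685/(4π·0.0378) = 0.5652 K/W
ΣR = 2.790×10^-4 + 0.7856 + 0.5652 = 1.351 K/W
Q = ΔT/ΣR = (81.9 °C − 23.8 °C)/1.351 = 43.0 W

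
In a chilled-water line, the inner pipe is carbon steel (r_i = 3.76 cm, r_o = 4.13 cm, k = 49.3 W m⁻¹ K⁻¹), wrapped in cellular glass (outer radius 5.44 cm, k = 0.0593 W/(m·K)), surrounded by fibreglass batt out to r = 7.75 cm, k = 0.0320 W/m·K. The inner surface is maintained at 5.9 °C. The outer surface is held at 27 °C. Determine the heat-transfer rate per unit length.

Q' = 8.44 W/m

Resistance network (inner→outer):
  R'_carbon steel = ln(0.0413/0.0376)/(2πk) = 0.09386/(2π·49.3) = 3.030×10^-4 m·K/W
  R'_cellular glass = ln(0.0544/0.0413)/(2πk) = 0.2755/(2π·0.0593) = 0.7394 m·K/W
  R'_fibreglass batt = ln(0.0775/0.0544)/(2πk) = 0.3539/(2π·0.0320) = 1.760 m·K/W
ΣR = 3.030×10^-4 + 0.7394 + 1.760 = 2.500 m·K/W
Q' = ΔT/ΣR = (5.9 °C − 27 °C)/2.500 = -8.44 W/m
(Negative Q' ⇒ heat flows inward; heat gain = 8.44 W/m.)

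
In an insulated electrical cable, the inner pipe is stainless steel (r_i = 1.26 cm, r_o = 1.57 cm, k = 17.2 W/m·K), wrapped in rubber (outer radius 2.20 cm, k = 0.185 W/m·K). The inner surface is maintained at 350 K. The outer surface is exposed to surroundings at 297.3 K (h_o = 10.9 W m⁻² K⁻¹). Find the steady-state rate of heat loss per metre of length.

Q' = 55.1 W/m

Series thermal resistances, inner to outer:
  R'_stainless steel = ln(0.0157/0.0126)/(2πk) = 0.2200/(2π·17.2) = 0.002035 m·K/W
  R'_rubber = ln(0.0220/0.0157)/(2πk) = 0.3374/(2π·0.185) = 0.2902 m·K/W
  R'_conv,out = 1/(2πr h) = 1/(2π·0.0220·10.9) = 0.6637 m·K/W
ΣR = 0.002035 + 0.2902 + 0.6637 = 0.9559 m·K/W
Q' = ΔT/ΣR = (350 K − 297.3 K)/0.9559 = 55.1 W/m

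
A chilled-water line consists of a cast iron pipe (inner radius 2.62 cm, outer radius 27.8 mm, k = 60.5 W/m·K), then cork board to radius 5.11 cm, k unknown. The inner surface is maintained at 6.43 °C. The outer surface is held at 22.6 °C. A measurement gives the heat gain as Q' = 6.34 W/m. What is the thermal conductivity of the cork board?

k = 0.0380 W/m·K

ΣR = ΔT/Q' = |6.43 − 22.6|/6.34 = 2.550 m·K/W
Known resistances:
  R'_cast iron = ln(0.0278/0.0262)/(2πk) = 0.05928/(2π·60.5) = 1.559×10^-4 m·K/W
R_cork board = ΣR − ΣR_known = 2.550 − 1.559×10^-4 = 2.550 m·K/W
ln(r₂/r₁)/(2πk) = 2.550 ⇒ k = 0.6087/(2π·2.550) = 0.0380 W/m·K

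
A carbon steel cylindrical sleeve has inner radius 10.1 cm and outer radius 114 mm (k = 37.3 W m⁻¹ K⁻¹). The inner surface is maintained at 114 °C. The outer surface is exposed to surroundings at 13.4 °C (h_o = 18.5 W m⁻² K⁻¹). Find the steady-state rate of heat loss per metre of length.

Q' = 1320 W/m

Treat each layer as a resistance in series:
  R'_carbon steel = ln(0.114/0.101)/(2πk) = 0.1211/(2π·37.3) = 5.166×10^-4 m·K/W
  R'_conv,out = 1/(2πr h) = 1/(2π·0.114·18.5) = 0.07546 m·K/W
ΣR = 5.166×10^-4 + 0.07546 = 0.07598 m·K/W
Q' = ΔT/ΣR = (114 °C − 13.4 °C)/0.07598 = 1320 W/m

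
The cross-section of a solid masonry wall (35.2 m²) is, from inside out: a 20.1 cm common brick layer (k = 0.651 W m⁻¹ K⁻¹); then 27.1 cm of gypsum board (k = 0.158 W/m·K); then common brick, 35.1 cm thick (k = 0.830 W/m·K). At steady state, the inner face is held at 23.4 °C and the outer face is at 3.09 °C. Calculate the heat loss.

Series thermal resistances, inner to outer:
  R_common brick = L/(kA) = 0.201/(0.651·35.2) = 0.008771 K/W
  R_gypsum board = L/(kA) = 0.271/(0.158·35.2) = 0.04873 K/W
  R_common brick = L/(kA) = 0.351/(0.830·35.2) = 0.01201 K/W
ΣR = 0.008771 + 0.04873 + 0.01201 = 0.06951 K/W
Q = ΔT/ΣR = (23.4 °C − 3.09 °C)/0.06951 = 292 W

Q = 292 W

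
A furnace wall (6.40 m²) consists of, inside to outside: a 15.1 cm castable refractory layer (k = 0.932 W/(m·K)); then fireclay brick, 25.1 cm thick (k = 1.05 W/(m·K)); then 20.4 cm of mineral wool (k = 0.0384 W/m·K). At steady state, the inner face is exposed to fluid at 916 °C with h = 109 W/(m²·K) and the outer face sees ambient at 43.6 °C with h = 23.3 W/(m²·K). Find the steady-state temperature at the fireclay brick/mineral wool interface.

Treat each layer as a resistance in series:
  R_conv,in = 1/(hA) = 1/(109·6.40) = 0.001433 K/W
  R_castable refractory = L/(kA) = 0.151/(0.932·6.40) = 0.02532 K/W
  R_fireclay brick = L/(kA) = 0.251/(1.05·6.40) = 0.03735 K/W
  R_mineral wool = L/(kA) = 0.204/(0.0384·6.40) = 0.8301 K/W
  R_conv,out = 1/(hA) = 1/(23.3·6.40) = 0.006706 K/W
ΣR = 0.001433 + 0.02532 + 0.03735 + 0.8301 + 0.006706 = 0.9009 K/W
Q = ΔT/ΣR = (916 °C − 43.6 °C)/0.9009 = 968.4 W
From the inner boundary to the fireclay brick/mineral wool interface, ΣR_partial = 0.06410 K/W.
T_interface = T_in − Q·ΣR_partial = 916 °C − (968.4)(0.06410) = 854 °C

T = 854 °C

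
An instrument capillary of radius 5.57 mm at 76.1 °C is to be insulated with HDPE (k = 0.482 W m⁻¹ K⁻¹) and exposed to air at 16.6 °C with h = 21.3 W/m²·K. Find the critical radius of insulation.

For a cylinder, r_cr = k_ins/h = 0.482/21.3 = 0.0226 m = 2.26 cm

r_cr = 2.26 cm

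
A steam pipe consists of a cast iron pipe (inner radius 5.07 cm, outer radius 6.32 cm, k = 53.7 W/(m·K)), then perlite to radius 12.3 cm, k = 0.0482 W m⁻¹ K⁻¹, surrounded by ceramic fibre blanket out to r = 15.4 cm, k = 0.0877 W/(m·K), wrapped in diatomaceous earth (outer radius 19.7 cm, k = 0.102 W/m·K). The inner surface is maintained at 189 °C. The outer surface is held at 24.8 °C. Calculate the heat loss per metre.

Resistance network (inner→outer):
  R'_cast iron = ln(0.0632/0.0507)/(2πk) = 0.2204/(2π·53.7) = 6.532×10^-4 m·K/W
  R'_perlite = ln(0.123/0.0632)/(2πk) = 0.6659/(2π·0.0482) = 2.199 m·K/W
  R'_ceramic fibre blanket = ln(0.154/0.123)/(2πk) = 0.2248/(2π·0.0877) = 0.4079 m·K/W
  R'_diatomaceous earth = ln(0.197/0.154)/(2πk) = 0.2463/(2π·0.102) = 0.3842 m·K/W
ΣR = 6.532×10^-4 + 2.199 + 0.4079 + 0.3842 = 2.992 m·K/W
Q' = ΔT/ΣR = (189 °C − 24.8 °C)/2.992 = 54.9 W/m

Q' = 54.9 W/m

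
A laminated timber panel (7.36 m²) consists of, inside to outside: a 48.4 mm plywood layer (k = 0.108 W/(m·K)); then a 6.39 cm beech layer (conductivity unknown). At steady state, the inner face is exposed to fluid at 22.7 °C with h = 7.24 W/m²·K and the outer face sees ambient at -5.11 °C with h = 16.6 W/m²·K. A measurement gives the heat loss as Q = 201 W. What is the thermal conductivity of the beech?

k = 0.172 W/m·K

ΣR = ΔT/Q = |22.7 − -5.11|/201 = 0.1384 K/W
Known resistances:
  R_conv,in = 1/(hA) = 1/(7.24·7.36) = 0.01877 K/W
  R_plywood = L/(kA) = 0.0484/(0.108·7.36) = 0.06089 K/W
  R_conv,out = 1/(hA) = 1/(16.6·7.36) = 0.008185 K/W
R_beech = ΣR − ΣR_known = 0.1384 − 0.08784 = 0.05056 K/W
L/(kA) = 0.05056 ⇒ k = 0.0639/(0.05056·7.36) = 0.172 W/m·K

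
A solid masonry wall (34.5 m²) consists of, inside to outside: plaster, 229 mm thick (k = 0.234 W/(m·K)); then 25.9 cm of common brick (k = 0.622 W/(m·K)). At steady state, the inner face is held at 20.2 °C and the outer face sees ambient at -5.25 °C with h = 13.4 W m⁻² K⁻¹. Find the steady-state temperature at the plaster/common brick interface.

Treat each layer as a resistance in series:
  R_plaster = L/(kA) = 0.229/(0.234·34.5) = 0.02837 K/W
  R_common brick = L/(kA) = 0.259/(0.622·34.5) = 0.01207 K/W
  R_conv,out = 1/(hA) = 1/(13.4·34.5) = 0.002163 K/W
ΣR = 0.02837 + 0.01207 + 0.002163 = 0.04260 K/W
Q = ΔT/ΣR = (20.2 °C − -5.25 °C)/0.04260 = 597.4 W
From the inner boundary to the plaster/common brick interface, ΣR_partial = 0.02837 K/W.
T_interface = T_in − Q·ΣR_partial = 20.2 °C − (597.4)(0.02837) = 3.25 °C

T = 3.25 °C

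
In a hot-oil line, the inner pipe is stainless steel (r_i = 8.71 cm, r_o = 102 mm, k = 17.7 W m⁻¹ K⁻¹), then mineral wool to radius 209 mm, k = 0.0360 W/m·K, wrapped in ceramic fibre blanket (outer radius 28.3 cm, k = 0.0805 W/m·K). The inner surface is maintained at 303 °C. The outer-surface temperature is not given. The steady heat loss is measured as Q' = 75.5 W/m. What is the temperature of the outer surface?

Sum the resistances:
  R'_stainless steel = ln(0.102/0.0871)/(2πk) = 0.1579/(2π·17.7) = 0.001420 m·K/W
  R'_mineral wool = ln(0.209/0.102)/(2πk) = 0.7174/(2π·0.0360) = 3.171 m·K/W
  R'_ceramic fibre blanket = ln(0.283/0.209)/(2πk) = 0.3031/(2π·0.0805) = 0.5993 m·K/W
ΣR = 3.772 m·K/W
ΔT = Q'·ΣR = 75.5 × 3.772 = 284.8 K
Heat flows outward, so T_out = T_in − ΔT = 303 − 284.8 = 18.2 °C

T_out = 18.2 °C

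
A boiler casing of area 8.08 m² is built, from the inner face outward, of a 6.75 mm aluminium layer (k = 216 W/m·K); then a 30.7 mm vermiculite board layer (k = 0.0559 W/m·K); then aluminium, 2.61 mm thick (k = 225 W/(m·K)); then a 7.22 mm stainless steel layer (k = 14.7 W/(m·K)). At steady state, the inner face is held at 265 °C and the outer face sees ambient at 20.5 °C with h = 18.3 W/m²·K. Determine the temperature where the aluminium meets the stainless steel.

T = 42.8 °C

Treat each layer as a resistance in series:
  R_aluminium = L/(kA) = 0.00675/(216·8.08) = 3.868×10^-6 K/W
  R_vermiculite board = L/(kA) = 0.0307/(0.0559·8.08) = 0.06797 K/W
  R_aluminium = L/(kA) = 0.00261/(225·8.08) = 1.436×10^-6 K/W
  R_stainless steel = L/(kA) = 0.00722/(14.7·8.08) = 6.079×10^-5 K/W
  R_conv,out = 1/(hA) = 1/(18.3·8.08) = 0.006763 K/W
ΣR = 3.868×10^-6 + 0.06797 + 1.436×10^-6 + 6.079×10^-5 + 0.006763 = 0.07480 K/W
Q = ΔT/ΣR = (265 °C − 20.5 °C)/0.07480 = 3269 W
From the inner boundary to the aluminium/stainless steel interface, ΣR_partial = 0.06798 K/W.
T_interface = T_in − Q·ΣR_partial = 265 °C − (3269)(0.06798) = 42.8 °C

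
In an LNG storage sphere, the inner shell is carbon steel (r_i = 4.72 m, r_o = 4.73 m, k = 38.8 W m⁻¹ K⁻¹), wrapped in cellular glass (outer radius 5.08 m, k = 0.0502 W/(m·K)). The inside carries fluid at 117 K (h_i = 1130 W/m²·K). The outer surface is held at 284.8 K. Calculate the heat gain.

Q = 7270 W

Series thermal resistances, inner to outer:
  R_conv,in = 1/(4πr²h) = 1/(4π·4.72²·1130) = 3.161×10^-6 K/W
  R_carbon steel = (1/4.72 − 1/4.73)/(4πk) = 4.479×10^-4/(4π·38.8) = 9.187×10^-7 K/W
  R_cellular glass = (1/4.73 − 1/5.08)/(4πk) = 0.01457/(4π·0.0502) = 0.02309 K/W
ΣR = 3.161×10^-6 + 9.187×10^-7 + 0.02309 = 0.02309 K/W
Q = ΔT/ΣR = (117 K − 284.8 K)/0.02309 = -7270 W
(Negative Q ⇒ heat flows inward; heat gain = 7270 W.)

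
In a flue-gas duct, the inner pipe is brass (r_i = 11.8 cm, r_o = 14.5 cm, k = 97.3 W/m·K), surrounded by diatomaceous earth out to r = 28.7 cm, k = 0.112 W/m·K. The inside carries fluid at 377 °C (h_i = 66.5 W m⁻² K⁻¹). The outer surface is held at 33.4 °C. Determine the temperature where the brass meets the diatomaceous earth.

T = 370 °C

Series thermal resistances, inner to outer:
  R'_conv,in = 1/(2πr h) = 1/(2π·0.118·66.5) = 0.02028 m·K/W
  R'_brass = ln(0.145/0.118)/(2πk) = 0.2060/(2π·97.3) = 3.370×10^-4 m·K/W
  R'_diatomaceous earth = ln(0.287/0.145)/(2πk) = 0.6827/(2π·0.112) = 0.9702 m·K/W
ΣR = 0.02028 + 3.370×10^-4 + 0.9702 = 0.9908 m·K/W
Q' = ΔT/ΣR = (377 °C − 33.4 °C)/0.9908 = 346.8 W/m
From the inner boundary to the brass/diatomaceous earth interface, ΣR_partial = 0.02062 m·K/W.
T_interface = T_in − Q'·ΣR_partial = 377 °C − (346.8)(0.02062) = 370 °C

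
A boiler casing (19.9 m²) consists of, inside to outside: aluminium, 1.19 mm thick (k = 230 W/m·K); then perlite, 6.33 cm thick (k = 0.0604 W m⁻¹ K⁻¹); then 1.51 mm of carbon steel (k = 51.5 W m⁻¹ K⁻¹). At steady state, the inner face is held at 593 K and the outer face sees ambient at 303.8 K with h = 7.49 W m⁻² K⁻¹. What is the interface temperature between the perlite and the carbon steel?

Series thermal resistances, inner to outer:
  R_aluminium = L/(kA) = 0.00119/(230·19.9) = 2.600×10^-7 K/W
  R_perlite = L/(kA) = 0.0633/(0.0604·19.9) = 0.05266 K/W
  R_carbon steel = L/(kA) = 0.00151/(51.5·19.9) = 1.473×10^-6 K/W
  R_conv,out = 1/(hA) = 1/(7.49·19.9) = 0.006709 K/W
ΣR = 2.600×10^-7 + 0.05266 + 1.473×10^-6 + 0.006709 = 0.05937 K/W
Q = ΔT/ΣR = (593 K − 303.8 K)/0.05937 = 4871 W
From the inner boundary to the perlite/carbon steel interface, ΣR_partial = 0.05266 K/W.
T_interface = T_in − Q·ΣR_partial = 593 K − (4871)(0.05266) = 336.5 K

T = 336.5 K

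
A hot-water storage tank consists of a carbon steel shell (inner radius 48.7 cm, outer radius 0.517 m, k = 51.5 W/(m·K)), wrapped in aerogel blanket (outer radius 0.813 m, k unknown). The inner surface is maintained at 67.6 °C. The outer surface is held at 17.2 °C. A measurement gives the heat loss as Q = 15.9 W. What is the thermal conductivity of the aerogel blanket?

k = 0.0177 W/m·K

ΣR = ΔT/Q = |67.6 − 17.2|/15.9 = 3.170 K/W
Known resistances:
  R_carbon steel = (1/0.487 − 1/0.517)/(4πk) = 0.1192/(4π·51.5) = 1.841×10^-4 K/W
R_aerogel blanket = ΣR − ΣR_known = 3.170 − 1.841×10^-4 = 3.170 K/W
(1/r₁−1/r₂)/(4πk) = 3.170 ⇒ k = 0.7042/(4π·3.170) = 0.0177 W/m·K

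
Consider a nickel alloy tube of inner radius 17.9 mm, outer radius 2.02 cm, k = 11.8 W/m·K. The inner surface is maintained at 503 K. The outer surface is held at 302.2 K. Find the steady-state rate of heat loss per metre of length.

Q' = 2πk·ΔT/ln(r₂/r₁) = 2π × 11.8 × 200.8 / ln(0.0202/0.0179) = 1.23×10^5 W/m

Q' = 123 kW/m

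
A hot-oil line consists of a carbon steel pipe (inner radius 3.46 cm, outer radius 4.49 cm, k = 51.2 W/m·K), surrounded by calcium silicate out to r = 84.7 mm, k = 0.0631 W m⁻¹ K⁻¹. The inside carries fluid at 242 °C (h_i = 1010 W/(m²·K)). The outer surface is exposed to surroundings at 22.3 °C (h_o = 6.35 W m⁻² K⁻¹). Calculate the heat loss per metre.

Treat each layer as a resistance in series:
  R'_conv,in = 1/(2πr h) = 1/(2π·0.0346·1010) = 0.004554 m·K/W
  R'_carbon steel = ln(0.0449/0.0346)/(2πk) = 0.2606/(2π·51.2) = 8.100×10^-4 m·K/W
  R'_calcium silicate = ln(0.0847/0.0449)/(2πk) = 0.6347/(2π·0.0631) = 1.601 m·K/W
  R'_conv,out = 1/(2πr h) = 1/(2π·0.0847·6.35) = 0.2959 m·K/W
ΣR = 0.004554 + 8.100×10^-4 + 1.601 + 0.2959 = 1.902 m·K/W
Q' = ΔT/ΣR = (242 °C − 22.3 °C)/1.902 = 116 W/m

Q' = 116 W/m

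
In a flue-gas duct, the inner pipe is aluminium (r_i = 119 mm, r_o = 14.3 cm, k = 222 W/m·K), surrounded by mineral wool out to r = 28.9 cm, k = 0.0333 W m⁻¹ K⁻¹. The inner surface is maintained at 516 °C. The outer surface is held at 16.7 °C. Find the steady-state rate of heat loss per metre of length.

Series thermal resistances, inner to outer:
  R'_aluminium = ln(0.143/0.119)/(2πk) = 0.1837/(2π·222) = 1.317×10^-4 m·K/W
  R'_mineral wool = ln(0.289/0.143)/(2πk) = 0.7036/(2π·0.0333) = 3.363 m·K/W
ΣR = 1.317×10^-4 + 3.363 = 3.363 m·K/W
Q' = ΔT/ΣR = (516 °C − 16.7 °C)/3.363 = 148 W/m

Q' = 148 W/m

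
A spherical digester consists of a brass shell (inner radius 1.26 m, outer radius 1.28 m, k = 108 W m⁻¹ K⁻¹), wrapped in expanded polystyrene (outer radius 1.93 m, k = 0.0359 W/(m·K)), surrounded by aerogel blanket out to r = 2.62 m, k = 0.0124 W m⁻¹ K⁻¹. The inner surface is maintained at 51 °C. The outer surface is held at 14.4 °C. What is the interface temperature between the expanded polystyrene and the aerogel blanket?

T = 36.4 °C

Resistance network (inner→outer):
  R_brass = (1/1.26 − 1/1.28)/(4πk) = 0.01240/(4π·108) = 9.137×10^-6 K/W
  R_expanded polystyrene = (1/1.28 − 1/1.93)/(4πk) = 0.2631/(4π·0.0359) = 0.5832 K/W
  R_aerogel blanket = (1/1.93 − 1/2.62)/(4πk) = 0.1365/(4π·0.0124) = 0.8757 K/W
ΣR = 9.137×10^-6 + 0.5832 + 0.8757 = 1.459 K/W
Q = ΔT/ΣR = (51 °C − 14.4 °C)/1.459 = 25.09 W
From the inner boundary to the expanded polystyrene/aerogel blanket interface, ΣR_partial = 0.5832 K/W.
T_interface = T_in − Q·ΣR_partial = 51 °C − (25.09)(0.5832) = 36.4 °C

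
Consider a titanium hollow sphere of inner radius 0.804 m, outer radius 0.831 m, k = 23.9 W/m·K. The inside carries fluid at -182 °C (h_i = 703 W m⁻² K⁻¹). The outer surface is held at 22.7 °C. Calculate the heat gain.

Q = 661 kW

Resistance network (inner→outer):
  R_conv,in = 1/(4πr²h) = 1/(4π·0.804²·703) = 1.751×10^-4 K/W
  R_titanium = (1/0.804 − 1/0.831)/(4πk) = 0.04041/(4π·23.9) = 1.346×10^-4 K/W
ΣR = 1.751×10^-4 + 1.346×10^-4 = 3.097×10^-4 K/W
Q = ΔT/ΣR = (-182 °C − 22.7 °C)/3.097×10^-4 = -6.61×10^5 W
(Negative Q ⇒ heat flows inward; heat gain = 6.61×10^5 W.)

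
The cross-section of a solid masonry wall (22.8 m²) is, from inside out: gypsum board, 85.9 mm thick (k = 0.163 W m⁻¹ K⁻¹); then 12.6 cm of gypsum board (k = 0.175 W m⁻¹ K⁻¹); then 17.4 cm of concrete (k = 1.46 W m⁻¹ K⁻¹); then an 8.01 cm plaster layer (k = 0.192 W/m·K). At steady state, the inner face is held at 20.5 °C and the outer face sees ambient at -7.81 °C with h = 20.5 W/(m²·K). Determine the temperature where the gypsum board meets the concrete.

Resistance network (inner→outer):
  R_gypsum board = L/(kA) = 0.0859/(0.163·22.8) = 0.02311 K/W
  R_gypsum board = L/(kA) = 0.126/(0.175·22.8) = 0.03158 K/W
  R_concrete = L/(kA) = 0.174/(1.46·22.8) = 0.005227 K/W
  R_plaster = L/(kA) = 0.0801/(0.192·22.8) = 0.01830 K/W
  R_conv,out = 1/(hA) = 1/(20.5·22.8) = 0.002139 K/W
ΣR = 0.02311 + 0.03158 + 0.005227 + 0.01830 + 0.002139 = 0.08036 K/W
Q = ΔT/ΣR = (20.5 °C − -7.81 °C)/0.08036 = 352.3 W
From the inner boundary to the gypsum board/concrete interface, ΣR_partial = 0.05469 K/W.
T_interface = T_in − Q·ΣR_partial = 20.5 °C − (352.3)(0.05469) = 1.23 °C

T = 1.23 °C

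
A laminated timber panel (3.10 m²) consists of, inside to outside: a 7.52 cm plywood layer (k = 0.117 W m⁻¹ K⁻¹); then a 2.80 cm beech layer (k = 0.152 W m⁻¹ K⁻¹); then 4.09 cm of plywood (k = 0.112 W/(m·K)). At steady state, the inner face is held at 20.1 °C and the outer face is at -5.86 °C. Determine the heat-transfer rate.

Series thermal resistances, inner to outer:
  R_plywood = L/(kA) = 0.0752/(0.117·3.10) = 0.2073 K/W
  R_beech = L/(kA) = 0.0280/(0.152·3.10) = 0.05942 K/W
  R_plywood = L/(kA) = 0.0409/(0.112·3.10) = 0.1178 K/W
ΣR = 0.2073 + 0.05942 + 0.1178 = 0.3845 K/W
Q = ΔT/ΣR = (20.1 °C − -5.86 °C)/0.3845 = 67.5 W

Q = 67.5 W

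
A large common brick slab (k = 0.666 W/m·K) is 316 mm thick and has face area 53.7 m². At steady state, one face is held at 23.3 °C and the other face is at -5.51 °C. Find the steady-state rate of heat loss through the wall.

Q = kA·ΔT/L = 0.666 × 53.7 × |23.3 °C − -5.51 °C| / 0.316 = 3260 W

Q = 3.26 kW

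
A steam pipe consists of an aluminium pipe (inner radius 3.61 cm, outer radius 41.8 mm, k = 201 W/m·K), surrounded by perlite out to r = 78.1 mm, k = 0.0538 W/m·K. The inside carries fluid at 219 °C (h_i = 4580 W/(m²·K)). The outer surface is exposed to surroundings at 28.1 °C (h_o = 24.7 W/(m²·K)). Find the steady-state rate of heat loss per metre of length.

Resistance network (inner→outer):
  R'_conv,in = 1/(2πr h) = 1/(2π·0.0361·4580) = 9.626×10^-4 m·K/W
  R'_aluminium = ln(0.0418/0.0361)/(2πk) = 0.1466/(2π·201) = 1.161×10^-4 m·K/W
  R'_perlite = ln(0.0781/0.0418)/(2πk) = 0.6251/(2π·0.0538) = 1.849 m·K/W
  R'_conv,out = 1/(2πr h) = 1/(2π·0.0781·24.7) = 0.08250 m·K/W
ΣR = 9.626×10^-4 + 1.161×10^-4 + 1.849 + 0.08250 = 1.933 m·K/W
Q' = ΔT/ΣR = (219 °C − 28.1 °C)/1.933 = 98.8 W/m

Q' = 98.8 W/m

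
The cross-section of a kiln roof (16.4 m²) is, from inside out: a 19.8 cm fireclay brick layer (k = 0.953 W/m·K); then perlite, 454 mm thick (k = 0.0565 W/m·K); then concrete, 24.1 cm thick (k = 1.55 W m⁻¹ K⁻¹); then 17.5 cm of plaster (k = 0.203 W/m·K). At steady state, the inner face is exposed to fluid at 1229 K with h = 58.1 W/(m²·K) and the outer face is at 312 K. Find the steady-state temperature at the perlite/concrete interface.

T = 413 K

Treat each layer as a resistance in series:
  R_conv,in = 1/(hA) = 1/(58.1·16.4) = 0.001049 K/W
  R_fireclay brick = L/(kA) = 0.198/(0.953·16.4) = 0.01267 K/W
  R_perlite = L/(kA) = 0.454/(0.0565·16.4) = 0.4900 K/W
  R_concrete = L/(kA) = 0.241/(1.55·16.4) = 0.009481 K/W
  R_plaster = L/(kA) = 0.175/(0.203·16.4) = 0.05257 K/W
ΣR = 0.001049 + 0.01267 + 0.4900 + 0.009481 + 0.05257 = 0.5658 K/W
Q = ΔT/ΣR = (1229 K − 312 K)/0.5658 = 1621 W
From the inner boundary to the perlite/concrete interface, ΣR_partial = 0.5037 K/W.
T_interface = T_in − Q·ΣR_partial = 1229 K − (1621)(0.5037) = 413 K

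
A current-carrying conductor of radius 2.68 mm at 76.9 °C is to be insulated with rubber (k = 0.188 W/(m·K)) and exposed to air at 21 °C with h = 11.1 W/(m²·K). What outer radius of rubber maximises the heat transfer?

For a cylinder, r_cr = k_ins/h = 0.188/11.1 = 0.0169 m = 1.69 cm

r_cr = 1.69 cm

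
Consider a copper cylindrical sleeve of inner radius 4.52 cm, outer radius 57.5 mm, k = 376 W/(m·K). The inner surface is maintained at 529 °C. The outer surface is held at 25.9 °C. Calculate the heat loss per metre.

Q' = 4.94×10^6 W/m

Q' = 2πk·ΔT/ln(r₂/r₁) = 2π × 376 × 503.1 / ln(0.0575/0.0452) = 4.94×10^6 W/m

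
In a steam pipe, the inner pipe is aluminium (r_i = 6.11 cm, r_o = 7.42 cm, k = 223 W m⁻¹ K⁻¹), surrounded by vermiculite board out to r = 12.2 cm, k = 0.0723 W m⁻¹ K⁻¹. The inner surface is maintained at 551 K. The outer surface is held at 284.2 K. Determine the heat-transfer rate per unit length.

Series thermal resistances, inner to outer:
  R'_aluminium = ln(0.0742/0.0611)/(2πk) = 0.1943/(2π·223) = 1.386×10^-4 m·K/W
  R'_vermiculite board = ln(0.122/0.0742)/(2πk) = 0.4973/(2π·0.0723) = 1.095 m·K/W
ΣR = 1.386×10^-4 + 1.095 = 1.095 m·K/W
Q' = ΔT/ΣR = (551 K − 284.2 K)/1.095 = 244 W/m

Q' = 244 W/m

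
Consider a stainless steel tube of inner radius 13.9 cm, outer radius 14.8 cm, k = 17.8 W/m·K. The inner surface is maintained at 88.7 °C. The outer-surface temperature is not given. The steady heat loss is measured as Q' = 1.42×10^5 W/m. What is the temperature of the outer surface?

T_out = 9.04 °C

Sum the resistances:
  R'_stainless steel = ln(0.148/0.139)/(2πk) = 0.06274/(2π·17.8) = 5.610×10^-4 m·K/W
ΣR = 5.610×10^-4 m·K/W
ΔT = Q'·ΣR = 1.42×10^5 × 5.610×10^-4 = 79.66 K
Heat flows outward, so T_out = T_in − ΔT = 88.7 − 79.66 = 9.04 °C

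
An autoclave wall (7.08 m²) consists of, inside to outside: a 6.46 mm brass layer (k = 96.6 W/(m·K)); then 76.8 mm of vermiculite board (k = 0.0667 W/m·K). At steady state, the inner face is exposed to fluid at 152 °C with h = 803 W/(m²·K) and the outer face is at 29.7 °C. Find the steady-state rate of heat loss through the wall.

Treat each layer as a resistance in series:
  R_conv,in = 1/(hA) = 1/(803·7.08) = 1.759×10^-4 K/W
  R_brass = L/(kA) = 0.00646/(96.6·7.08) = 9.445×10^-6 K/W
  R_vermiculite board = L/(kA) = 0.0768/(0.0667·7.08) = 0.1626 K/W
ΣR = 1.759×10^-4 + 9.445×10^-6 + 0.1626 = 0.1628 K/W
Q = ΔT/ΣR = (152 °C − 29.7 °C)/0.1628 = 751 W

Q = 751 W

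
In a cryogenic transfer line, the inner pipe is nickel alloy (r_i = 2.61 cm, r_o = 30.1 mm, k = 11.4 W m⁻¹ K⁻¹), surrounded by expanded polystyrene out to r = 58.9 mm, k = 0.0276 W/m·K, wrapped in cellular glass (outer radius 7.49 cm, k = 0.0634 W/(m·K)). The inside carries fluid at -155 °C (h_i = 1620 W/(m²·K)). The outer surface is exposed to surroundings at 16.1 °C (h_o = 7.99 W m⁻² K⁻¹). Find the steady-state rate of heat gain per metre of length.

Q' = 36.1 W/m

Treat each layer as a resistance in series:
  R'_conv,in = 1/(2πr h) = 1/(2π·0.0261·1620) = 0.003764 m·K/W
  R'_nickel alloy = ln(0.0301/0.0261)/(2πk) = 0.1426/(2π·11.4) = 0.001991 m·K/W
  R'_expanded polystyrene = ln(0.0589/0.0301)/(2πk) = 0.6713/(2π·0.0276) = 3.871 m·K/W
  R'_cellular glass = ln(0.0749/0.0589)/(2πk) = 0.2403/(2π·0.0634) = 0.6033 m·K/W
  R'_conv,out = 1/(2πr h) = 1/(2π·0.0749·7.99) = 0.2659 m·K/W
ΣR = 0.003764 + 0.001991 + 3.871 + 0.6033 + 0.2659 = 4.746 m·K/W
Q' = ΔT/ΣR = (-155 °C − 16.1 °C)/4.746 = -36.1 W/m
(Negative Q' ⇒ heat flows inward; heat gain = 36.1 W/m.)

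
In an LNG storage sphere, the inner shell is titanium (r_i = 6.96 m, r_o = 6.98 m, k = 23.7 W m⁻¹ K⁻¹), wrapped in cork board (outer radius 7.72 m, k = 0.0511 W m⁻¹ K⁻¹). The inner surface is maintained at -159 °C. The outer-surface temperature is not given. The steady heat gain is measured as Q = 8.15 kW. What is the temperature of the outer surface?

T_out = 15.3 °C

Series resistances:
  R_titanium = (1/6.96 − 1/6.98)/(4πk) = 4.117×10^-4/(4π·23.7) = 1.382×10^-6 K/W
  R_cork board = (1/6.98 − 1/7.72)/(4πk) = 0.01373/(4π·0.0511) = 0.02139 K/W
ΣR = 0.02139 K/W
ΔT = Q·ΣR = 8150 × 0.02139 = 174.3 K
Heat flows inward, so T_out = T_in + ΔT = -159 + 174.3 = 15.3 °C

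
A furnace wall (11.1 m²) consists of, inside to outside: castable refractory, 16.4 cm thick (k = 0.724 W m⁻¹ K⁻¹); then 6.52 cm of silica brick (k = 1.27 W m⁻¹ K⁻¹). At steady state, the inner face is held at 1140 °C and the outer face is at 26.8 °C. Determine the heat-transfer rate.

Resistance network (inner→outer):
  R_castable refractory = L/(kA) = 0.164/(0.724·11.1) = 0.02041 K/W
  R_silica brick = L/(kA) = 0.0652/(1.27·11.1) = 0.004625 K/W
ΣR = 0.02041 + 0.004625 = 0.02504 K/W
Q = ΔT/ΣR = (1140 °C − 26.8 °C)/0.02504 = 44500 W

Q = 44.5 kW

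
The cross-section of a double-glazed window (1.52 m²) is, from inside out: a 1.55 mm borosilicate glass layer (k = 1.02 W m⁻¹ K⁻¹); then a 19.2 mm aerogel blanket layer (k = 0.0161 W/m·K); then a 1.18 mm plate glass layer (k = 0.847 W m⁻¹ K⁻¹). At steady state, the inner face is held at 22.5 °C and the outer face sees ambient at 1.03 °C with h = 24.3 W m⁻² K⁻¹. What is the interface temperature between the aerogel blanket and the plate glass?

T = 1.77 °C

Treat each layer as a resistance in series:
  R_borosilicate glass = L/(kA) = 0.00155/(1.02·1.52) = 9.997×10^-4 K/W
  R_aerogel blanket = L/(kA) = 0.0192/(0.0161·1.52) = 0.7846 K/W
  R_plate glass = L/(kA) = 0.00118/(0.847·1.52) = 9.165×10^-4 K/W
  R_conv,out = 1/(hA) = 1/(24.3·1.52) = 0.02707 K/W
ΣR = 9.997×10^-4 + 0.7846 + 9.165×10^-4 + 0.02707 = 0.8136 K/W
Q = ΔT/ΣR = (22.5 °C − 1.03 °C)/0.8136 = 26.39 W
From the inner boundary to the aerogel blanket/plate glass interface, ΣR_partial = 0.7856 K/W.
T_interface = T_in − Q·ΣR_partial = 22.5 °C − (26.39)(0.7856) = 1.77 °C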